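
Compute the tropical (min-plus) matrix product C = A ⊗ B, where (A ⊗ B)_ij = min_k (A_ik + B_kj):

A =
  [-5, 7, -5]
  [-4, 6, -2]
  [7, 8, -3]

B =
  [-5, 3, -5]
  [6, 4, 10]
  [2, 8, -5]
A ⊗ B =
  [-10, -2, -10]
  [-9, -1, -9]
  [-1, 5, -8]

Apply the min-plus product entry-by-entry:
  C[0][0] = min over k of (A[0][0] + B[0][0] = -5 + -5 = -10, A[0][1] + B[1][0] = 7 + 6 = 13, A[0][2] + B[2][0] = -5 + 2 = -3) = -10 (attained at k = 0)
  C[0][1] = min over k of (A[0][0] + B[0][1] = -5 + 3 = -2, A[0][1] + B[1][1] = 7 + 4 = 11, A[0][2] + B[2][1] = -5 + 8 = 3) = -2 (attained at k = 0)
  C[0][2] = min over k of (A[0][0] + B[0][2] = -5 + -5 = -10, A[0][1] + B[1][2] = 7 + 10 = 17, A[0][2] + B[2][2] = -5 + -5 = -10) = -10 (attained at k = 0)
  C[1][0] = min over k of (A[1][0] + B[0][0] = -4 + -5 = -9, A[1][1] + B[1][0] = 6 + 6 = 12, A[1][2] + B[2][0] = -2 + 2 = 0) = -9 (attained at k = 0)
  C[1][1] = min over k of (A[1][0] + B[0][1] = -4 + 3 = -1, A[1][1] + B[1][1] = 6 + 4 = 10, A[1][2] + B[2][1] = -2 + 8 = 6) = -1 (attained at k = 0)
  C[1][2] = min over k of (A[1][0] + B[0][2] = -4 + -5 = -9, A[1][1] + B[1][2] = 6 + 10 = 16, A[1][2] + B[2][2] = -2 + -5 = -7) = -9 (attained at k = 0)
  C[2][0] = min over k of (A[2][0] + B[0][0] = 7 + -5 = 2, A[2][1] + B[1][0] = 8 + 6 = 14, A[2][2] + B[2][0] = -3 + 2 = -1) = -1 (attained at k = 2)
  C[2][1] = min over k of (A[2][0] + B[0][1] = 7 + 3 = 10, A[2][1] + B[1][1] = 8 + 4 = 12, A[2][2] + B[2][1] = -3 + 8 = 5) = 5 (attained at k = 2)
  C[2][2] = min over k of (A[2][0] + B[0][2] = 7 + -5 = 2, A[2][1] + B[1][2] = 8 + 10 = 18, A[2][2] + B[2][2] = -3 + -5 = -8) = -8 (attained at k = 2)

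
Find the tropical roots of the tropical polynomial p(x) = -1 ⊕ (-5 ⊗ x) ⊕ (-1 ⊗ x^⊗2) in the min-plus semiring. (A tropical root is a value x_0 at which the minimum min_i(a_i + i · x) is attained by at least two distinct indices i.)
Roots: {-4, 4}

Each tropical root is a break point of the lower envelope of the lines y = a_i + i · x (there are 3 lines, with slopes 0, 1, ..., 2). Only the lines that attain the minimum somewhere contribute to roots; other lines are dominated. Here the surviving (envelope) indices are i = 2, i = 1, i = 0.
Intersections between consecutive envelope lines give the roots: for adjacent envelope indices i < j the intersection is x = (a_i − a_j) / (j − i). Reading off the sorted break points: {-4, 4}.
Verification: at each break x_0, at least two indices attain the minimum of min_i(a_i + i · x_0).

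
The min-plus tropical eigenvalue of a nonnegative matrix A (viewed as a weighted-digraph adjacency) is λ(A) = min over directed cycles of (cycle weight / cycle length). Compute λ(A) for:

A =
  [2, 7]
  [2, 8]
λ(A) = 2

Enumerate directed cycles and compute their means (weight / length). Sample:
  cycle 0 → 0: weight = 2, length = 1, mean = 2/1 ≈ 2.000
  cycle 1 → 1: weight = 8, length = 1, mean = 8/1 ≈ 8.000
  cycle 0 → 1 → 0: weight = 9, length = 2, mean = 9/2 ≈ 4.500
  cycle 1 → 0 → 1: weight = 9, length = 2, mean = 9/2 ≈ 4.500
Minimum mean = 2.000, attained e.g. along the cycle 0 → 0 with weight 2 and length 1. So λ(A) = 2/1 = 2.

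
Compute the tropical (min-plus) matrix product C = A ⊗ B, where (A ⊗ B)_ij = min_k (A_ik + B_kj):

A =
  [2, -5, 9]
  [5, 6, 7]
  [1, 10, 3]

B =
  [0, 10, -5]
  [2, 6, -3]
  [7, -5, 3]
A ⊗ B =
  [-3, 1, -8]
  [5, 2, 0]
  [1, -2, -4]

Apply the min-plus product entry-by-entry:
  C[0][0] = min over k of (A[0][0] + B[0][0] = 2 + 0 = 2, A[0][1] + B[1][0] = -5 + 2 = -3, A[0][2] + B[2][0] = 9 + 7 = 16) = -3 (attained at k = 1)
  C[0][1] = min over k of (A[0][0] + B[0][1] = 2 + 10 = 12, A[0][1] + B[1][1] = -5 + 6 = 1, A[0][2] + B[2][1] = 9 + -5 = 4) = 1 (attained at k = 1)
  C[0][2] = min over k of (A[0][0] + B[0][2] = 2 + -5 = -3, A[0][1] + B[1][2] = -5 + -3 = -8, A[0][2] + B[2][2] = 9 + 3 = 12) = -8 (attained at k = 1)
  C[1][0] = min over k of (A[1][0] + B[0][0] = 5 + 0 = 5, A[1][1] + B[1][0] = 6 + 2 = 8, A[1][2] + B[2][0] = 7 + 7 = 14) = 5 (attained at k = 0)
  C[1][1] = min over k of (A[1][0] + B[0][1] = 5 + 10 = 15, A[1][1] + B[1][1] = 6 + 6 = 12, A[1][2] + B[2][1] = 7 + -5 = 2) = 2 (attained at k = 2)
  C[1][2] = min over k of (A[1][0] + B[0][2] = 5 + -5 = 0, A[1][1] + B[1][2] = 6 + -3 = 3, A[1][2] + B[2][2] = 7 + 3 = 10) = 0 (attained at k = 0)
  C[2][0] = min over k of (A[2][0] + B[0][0] = 1 + 0 = 1, A[2][1] + B[1][0] = 10 + 2 = 12, A[2][2] + B[2][0] = 3 + 7 = 10) = 1 (attained at k = 0)
  C[2][1] = min over k of (A[2][0] + B[0][1] = 1 + 10 = 11, A[2][1] + B[1][1] = 10 + 6 = 16, A[2][2] + B[2][1] = 3 + -5 = -2) = -2 (attained at k = 2)
  C[2][2] = min over k of (A[2][0] + B[0][2] = 1 + -5 = -4, A[2][1] + B[1][2] = 10 + -3 = 7, A[2][2] + B[2][2] = 3 + 3 = 6) = -4 (attained at k = 0)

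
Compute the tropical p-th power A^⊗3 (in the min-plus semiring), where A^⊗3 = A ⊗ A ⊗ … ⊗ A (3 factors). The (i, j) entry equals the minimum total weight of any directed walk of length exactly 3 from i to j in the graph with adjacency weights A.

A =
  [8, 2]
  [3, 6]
A^⊗3 =
  [11, 7]
  [8, 11]

Each entry (A^⊗3)_ij equals the minimum over all length-3 walks i = v_0 → v_1 → … → v_3 = j of Σ_t A[v_t][v_{t+1}]. For example, for (i, j) = (0, 1) we minimise over 4 possible intermediate vertex sequences; the minimum is 7, attained along the walk 0 → 1 → 0 → 1.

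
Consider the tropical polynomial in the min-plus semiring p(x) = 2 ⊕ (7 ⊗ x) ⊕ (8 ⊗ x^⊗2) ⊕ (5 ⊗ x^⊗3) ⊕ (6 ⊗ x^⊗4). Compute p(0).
p(0) = 2

A tropical monomial a ⊗ x^⊗i evaluates to a + i · x. Evaluating each term at x = 0:
  Term 0 contributes 2 + 0 · 0 = 2
  Term 1 contributes 7 + 1 · 0 = 7
  Term 2 contributes 8 + 2 · 0 = 8
  Term 3 contributes 5 + 3 · 0 = 5
  Term 4 contributes 6 + 4 · 0 = 6
p(0) = ⊕ of these = min[2, 7, 8, 5, 6] = 2.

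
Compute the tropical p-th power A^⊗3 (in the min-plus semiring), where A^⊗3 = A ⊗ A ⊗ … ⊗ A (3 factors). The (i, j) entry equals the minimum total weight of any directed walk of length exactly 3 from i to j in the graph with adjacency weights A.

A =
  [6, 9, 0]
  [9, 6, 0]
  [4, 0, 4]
A^⊗3 =
  [8, 4, 0]
  [8, 4, 0]
  [4, 0, 4]

Each entry (A^⊗3)_ij equals the minimum over all length-3 walks i = v_0 → v_1 → … → v_3 = j of Σ_t A[v_t][v_{t+1}]. For example, for (i, j) = (0, 2) we minimise over 9 possible intermediate vertex sequences; the minimum is 0, attained along the walk 0 → 2 → 1 → 2.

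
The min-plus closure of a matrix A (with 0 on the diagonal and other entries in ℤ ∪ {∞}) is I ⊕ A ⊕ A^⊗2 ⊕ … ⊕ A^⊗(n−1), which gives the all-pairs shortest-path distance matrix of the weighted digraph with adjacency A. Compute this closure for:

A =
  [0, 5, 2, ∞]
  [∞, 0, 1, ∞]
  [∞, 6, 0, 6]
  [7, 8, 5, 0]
Closure =
  [0, 5, 2, 8]
  [14, 0, 1, 7]
  [13, 6, 0, 6]
  [7, 8, 5, 0]

This is the Floyd-Warshall all-pairs shortest-path computation. For each intermediate vertex k = 0, 1, …, 3, update dist[i][j] ← min(dist[i][j], dist[i][k] + dist[k][j]). The final matrix gives, for each (i, j), the minimum total weight of any directed path from i to j (possibly empty when i = j).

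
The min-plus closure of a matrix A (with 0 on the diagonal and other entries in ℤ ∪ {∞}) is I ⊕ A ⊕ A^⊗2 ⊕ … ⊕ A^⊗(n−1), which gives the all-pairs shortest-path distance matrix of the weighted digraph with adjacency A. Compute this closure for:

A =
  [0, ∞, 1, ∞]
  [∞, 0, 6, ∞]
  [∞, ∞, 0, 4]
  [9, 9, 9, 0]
Closure =
  [0, 14, 1, 5]
  [19, 0, 6, 10]
  [13, 13, 0, 4]
  [9, 9, 9, 0]

This is the Floyd-Warshall all-pairs shortest-path computation. For each intermediate vertex k = 0, 1, …, 3, update dist[i][j] ← min(dist[i][j], dist[i][k] + dist[k][j]). The final matrix gives, for each (i, j), the minimum total weight of any directed path from i to j (possibly empty when i = j).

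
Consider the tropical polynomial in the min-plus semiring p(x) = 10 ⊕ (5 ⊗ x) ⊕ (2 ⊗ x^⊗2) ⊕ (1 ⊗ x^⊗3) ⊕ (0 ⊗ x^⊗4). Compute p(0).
p(0) = 0

A tropical monomial a ⊗ x^⊗i evaluates to a + i · x. Evaluating each term at x = 0:
  Term 0 contributes 10 + 0 · 0 = 10
  Term 1 contributes 5 + 1 · 0 = 5
  Term 2 contributes 2 + 2 · 0 = 2
  Term 3 contributes 1 + 3 · 0 = 1
  Term 4 contributes 0 + 4 · 0 = 0
p(0) = ⊕ of these = min[10, 5, 2, 1, 0] = 0.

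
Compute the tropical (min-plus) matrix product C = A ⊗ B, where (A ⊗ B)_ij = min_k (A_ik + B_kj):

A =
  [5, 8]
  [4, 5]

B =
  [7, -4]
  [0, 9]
A ⊗ B =
  [8, 1]
  [5, 0]

Apply the min-plus product entry-by-entry:
  C[0][0] = min over k of (A[0][0] + B[0][0] = 5 + 7 = 12, A[0][1] + B[1][0] = 8 + 0 = 8) = 8 (attained at k = 1)
  C[0][1] = min over k of (A[0][0] + B[0][1] = 5 + -4 = 1, A[0][1] + B[1][1] = 8 + 9 = 17) = 1 (attained at k = 0)
  C[1][0] = min over k of (A[1][0] + B[0][0] = 4 + 7 = 11, A[1][1] + B[1][0] = 5 + 0 = 5) = 5 (attained at k = 1)
  C[1][1] = min over k of (A[1][0] + B[0][1] = 4 + -4 = 0, A[1][1] + B[1][1] = 5 + 9 = 14) = 0 (attained at k = 0)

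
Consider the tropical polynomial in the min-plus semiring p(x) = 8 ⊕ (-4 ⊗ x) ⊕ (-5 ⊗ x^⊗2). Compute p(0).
p(0) = -5

A tropical monomial a ⊗ x^⊗i evaluates to a + i · x. Evaluating each term at x = 0:
  Term 0 contributes 8 + 0 · 0 = 8
  Term 1 contributes -4 + 1 · 0 = -4
  Term 2 contributes -5 + 2 · 0 = -5
p(0) = ⊕ of these = min[8, -4, -5] = -5.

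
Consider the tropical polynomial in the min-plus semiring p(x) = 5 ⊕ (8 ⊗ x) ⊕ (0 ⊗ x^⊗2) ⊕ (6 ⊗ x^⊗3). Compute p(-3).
p(-3) = -6

A tropical monomial a ⊗ x^⊗i evaluates to a + i · x. Evaluating each term at x = -3:
  Term 0 contributes 5 + 0 · -3 = 5
  Term 1 contributes 8 + 1 · -3 = 5
  Term 2 contributes 0 + 2 · -3 = -6
  Term 3 contributes 6 + 3 · -3 = -3
p(-3) = ⊕ of these = min[5, 5, -6, -3] = -6.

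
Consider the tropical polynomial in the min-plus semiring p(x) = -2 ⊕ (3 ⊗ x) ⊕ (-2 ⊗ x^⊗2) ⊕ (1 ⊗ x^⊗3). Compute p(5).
p(5) = -2

A tropical monomial a ⊗ x^⊗i evaluates to a + i · x. Evaluating each term at x = 5:
  Term 0 contributes -2 + 0 · 5 = -2
  Term 1 contributes 3 + 1 · 5 = 8
  Term 2 contributes -2 + 2 · 5 = 8
  Term 3 contributes 1 + 3 · 5 = 16
p(5) = ⊕ of these = min[-2, 8, 8, 16] = -2.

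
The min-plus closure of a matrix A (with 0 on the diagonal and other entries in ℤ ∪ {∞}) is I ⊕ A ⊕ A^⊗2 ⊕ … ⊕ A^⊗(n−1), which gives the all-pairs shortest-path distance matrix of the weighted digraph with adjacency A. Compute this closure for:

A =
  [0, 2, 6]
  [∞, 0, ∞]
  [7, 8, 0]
Closure =
  [0, 2, 6]
  [∞, 0, ∞]
  [7, 8, 0]

This is the Floyd-Warshall all-pairs shortest-path computation. For each intermediate vertex k = 0, 1, …, 2, update dist[i][j] ← min(dist[i][j], dist[i][k] + dist[k][j]). The final matrix gives, for each (i, j), the minimum total weight of any directed path from i to j (possibly empty when i = j).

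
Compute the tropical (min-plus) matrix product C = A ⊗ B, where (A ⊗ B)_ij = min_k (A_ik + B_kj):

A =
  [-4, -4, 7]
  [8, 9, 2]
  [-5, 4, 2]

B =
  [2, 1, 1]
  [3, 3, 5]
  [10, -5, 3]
A ⊗ B =
  [-2, -3, -3]
  [10, -3, 5]
  [-3, -4, -4]

Apply the min-plus product entry-by-entry:
  C[0][0] = min over k of (A[0][0] + B[0][0] = -4 + 2 = -2, A[0][1] + B[1][0] = -4 + 3 = -1, A[0][2] + B[2][0] = 7 + 10 = 17) = -2 (attained at k = 0)
  C[0][1] = min over k of (A[0][0] + B[0][1] = -4 + 1 = -3, A[0][1] + B[1][1] = -4 + 3 = -1, A[0][2] + B[2][1] = 7 + -5 = 2) = -3 (attained at k = 0)
  C[0][2] = min over k of (A[0][0] + B[0][2] = -4 + 1 = -3, A[0][1] + B[1][2] = -4 + 5 = 1, A[0][2] + B[2][2] = 7 + 3 = 10) = -3 (attained at k = 0)
  C[1][0] = min over k of (A[1][0] + B[0][0] = 8 + 2 = 10, A[1][1] + B[1][0] = 9 + 3 = 12, A[1][2] + B[2][0] = 2 + 10 = 12) = 10 (attained at k = 0)
  C[1][1] = min over k of (A[1][0] + B[0][1] = 8 + 1 = 9, A[1][1] + B[1][1] = 9 + 3 = 12, A[1][2] + B[2][1] = 2 + -5 = -3) = -3 (attained at k = 2)
  C[1][2] = min over k of (A[1][0] + B[0][2] = 8 + 1 = 9, A[1][1] + B[1][2] = 9 + 5 = 14, A[1][2] + B[2][2] = 2 + 3 = 5) = 5 (attained at k = 2)
  C[2][0] = min over k of (A[2][0] + B[0][0] = -5 + 2 = -3, A[2][1] + B[1][0] = 4 + 3 = 7, A[2][2] + B[2][0] = 2 + 10 = 12) = -3 (attained at k = 0)
  C[2][1] = min over k of (A[2][0] + B[0][1] = -5 + 1 = -4, A[2][1] + B[1][1] = 4 + 3 = 7, A[2][2] + B[2][1] = 2 + -5 = -3) = -4 (attained at k = 0)
  C[2][2] = min over k of (A[2][0] + B[0][2] = -5 + 1 = -4, A[2][1] + B[1][2] = 4 + 5 = 9, A[2][2] + B[2][2] = 2 + 3 = 5) = -4 (attained at k = 0)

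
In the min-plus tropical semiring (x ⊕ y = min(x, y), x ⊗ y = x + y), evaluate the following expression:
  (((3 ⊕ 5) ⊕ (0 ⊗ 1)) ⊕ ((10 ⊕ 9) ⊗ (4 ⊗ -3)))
(((3 ⊕ 5) ⊕ (0 ⊗ 1)) ⊕ ((10 ⊕ 9) ⊗ (4 ⊗ -3))) = 1

Expand innermost to outermost. Recall ⊕ takes the minimum of its arguments and ⊗ takes their sum. Working out the expression (((3 ⊕ 5) ⊕ (0 ⊗ 1)) ⊕ ((10 ⊕ 9) ⊗ (4 ⊗ -3))) gives 1.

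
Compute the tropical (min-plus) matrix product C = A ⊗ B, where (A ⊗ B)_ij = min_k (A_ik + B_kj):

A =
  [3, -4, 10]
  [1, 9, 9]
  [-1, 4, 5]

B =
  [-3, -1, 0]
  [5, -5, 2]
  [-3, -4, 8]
A ⊗ B =
  [0, -9, -2]
  [-2, 0, 1]
  [-4, -2, -1]

Apply the min-plus product entry-by-entry:
  C[0][0] = min over k of (A[0][0] + B[0][0] = 3 + -3 = 0, A[0][1] + B[1][0] = -4 + 5 = 1, A[0][2] + B[2][0] = 10 + -3 = 7) = 0 (attained at k = 0)
  C[0][1] = min over k of (A[0][0] + B[0][1] = 3 + -1 = 2, A[0][1] + B[1][1] = -4 + -5 = -9, A[0][2] + B[2][1] = 10 + -4 = 6) = -9 (attained at k = 1)
  C[0][2] = min over k of (A[0][0] + B[0][2] = 3 + 0 = 3, A[0][1] + B[1][2] = -4 + 2 = -2, A[0][2] + B[2][2] = 10 + 8 = 18) = -2 (attained at k = 1)
  C[1][0] = min over k of (A[1][0] + B[0][0] = 1 + -3 = -2, A[1][1] + B[1][0] = 9 + 5 = 14, A[1][2] + B[2][0] = 9 + -3 = 6) = -2 (attained at k = 0)
  C[1][1] = min over k of (A[1][0] + B[0][1] = 1 + -1 = 0, A[1][1] + B[1][1] = 9 + -5 = 4, A[1][2] + B[2][1] = 9 + -4 = 5) = 0 (attained at k = 0)
  C[1][2] = min over k of (A[1][0] + B[0][2] = 1 + 0 = 1, A[1][1] + B[1][2] = 9 + 2 = 11, A[1][2] + B[2][2] = 9 + 8 = 17) = 1 (attained at k = 0)
  C[2][0] = min over k of (A[2][0] + B[0][0] = -1 + -3 = -4, A[2][1] + B[1][0] = 4 + 5 = 9, A[2][2] + B[2][0] = 5 + -3 = 2) = -4 (attained at k = 0)
  C[2][1] = min over k of (A[2][0] + B[0][1] = -1 + -1 = -2, A[2][1] + B[1][1] = 4 + -5 = -1, A[2][2] + B[2][1] = 5 + -4 = 1) = -2 (attained at k = 0)
  C[2][2] = min over k of (A[2][0] + B[0][2] = -1 + 0 = -1, A[2][1] + B[1][2] = 4 + 2 = 6, A[2][2] + B[2][2] = 5 + 8 = 13) = -1 (attained at k = 0)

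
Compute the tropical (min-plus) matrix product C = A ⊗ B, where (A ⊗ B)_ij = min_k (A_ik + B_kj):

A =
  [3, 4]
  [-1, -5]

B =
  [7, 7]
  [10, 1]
A ⊗ B =
  [10, 5]
  [5, -4]

Apply the min-plus product entry-by-entry:
  C[0][0] = min over k of (A[0][0] + B[0][0] = 3 + 7 = 10, A[0][1] + B[1][0] = 4 + 10 = 14) = 10 (attained at k = 0)
  C[0][1] = min over k of (A[0][0] + B[0][1] = 3 + 7 = 10, A[0][1] + B[1][1] = 4 + 1 = 5) = 5 (attained at k = 1)
  C[1][0] = min over k of (A[1][0] + B[0][0] = -1 + 7 = 6, A[1][1] + B[1][0] = -5 + 10 = 5) = 5 (attained at k = 1)
  C[1][1] = min over k of (A[1][0] + B[0][1] = -1 + 7 = 6, A[1][1] + B[1][1] = -5 + 1 = -4) = -4 (attained at k = 1)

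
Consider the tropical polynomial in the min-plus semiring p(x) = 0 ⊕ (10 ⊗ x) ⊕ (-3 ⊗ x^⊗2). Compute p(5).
p(5) = 0

A tropical monomial a ⊗ x^⊗i evaluates to a + i · x. Evaluating each term at x = 5:
  Term 0 contributes 0 + 0 · 5 = 0
  Term 1 contributes 10 + 1 · 5 = 15
  Term 2 contributes -3 + 2 · 5 = 7
p(5) = ⊕ of these = min[0, 15, 7] = 0.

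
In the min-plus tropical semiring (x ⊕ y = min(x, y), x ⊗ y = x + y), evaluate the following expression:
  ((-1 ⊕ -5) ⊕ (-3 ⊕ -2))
((-1 ⊕ -5) ⊕ (-3 ⊕ -2)) = -5

Expand innermost to outermost. Recall ⊕ takes the minimum of its arguments and ⊗ takes their sum. Working out the expression ((-1 ⊕ -5) ⊕ (-3 ⊕ -2)) gives -5.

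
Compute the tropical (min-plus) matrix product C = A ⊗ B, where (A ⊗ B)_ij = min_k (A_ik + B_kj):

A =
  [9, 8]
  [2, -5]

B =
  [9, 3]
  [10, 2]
A ⊗ B =
  [18, 10]
  [5, -3]

Apply the min-plus product entry-by-entry:
  C[0][0] = min over k of (A[0][0] + B[0][0] = 9 + 9 = 18, A[0][1] + B[1][0] = 8 + 10 = 18) = 18 (attained at k = 0)
  C[0][1] = min over k of (A[0][0] + B[0][1] = 9 + 3 = 12, A[0][1] + B[1][1] = 8 + 2 = 10) = 10 (attained at k = 1)
  C[1][0] = min over k of (A[1][0] + B[0][0] = 2 + 9 = 11, A[1][1] + B[1][0] = -5 + 10 = 5) = 5 (attained at k = 1)
  C[1][1] = min over k of (A[1][0] + B[0][1] = 2 + 3 = 5, A[1][1] + B[1][1] = -5 + 2 = -3) = -3 (attained at k = 1)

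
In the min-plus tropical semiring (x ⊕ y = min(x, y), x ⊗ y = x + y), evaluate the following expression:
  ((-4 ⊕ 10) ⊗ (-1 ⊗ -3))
((-4 ⊕ 10) ⊗ (-1 ⊗ -3)) = -8

Expand innermost to outermost. Recall ⊕ takes the minimum of its arguments and ⊗ takes their sum. Working out the expression ((-4 ⊕ 10) ⊗ (-1 ⊗ -3)) gives -8.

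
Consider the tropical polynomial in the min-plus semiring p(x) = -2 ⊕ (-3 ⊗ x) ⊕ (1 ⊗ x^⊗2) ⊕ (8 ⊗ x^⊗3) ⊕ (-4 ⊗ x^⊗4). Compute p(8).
p(8) = -2

A tropical monomial a ⊗ x^⊗i evaluates to a + i · x. Evaluating each term at x = 8:
  Term 0 contributes -2 + 0 · 8 = -2
  Term 1 contributes -3 + 1 · 8 = 5
  Term 2 contributes 1 + 2 · 8 = 17
  Term 3 contributes 8 + 3 · 8 = 32
  Term 4 contributes -4 + 4 · 8 = 28
p(8) = ⊕ of these = min[-2, 5, 17, 32, 28] = -2.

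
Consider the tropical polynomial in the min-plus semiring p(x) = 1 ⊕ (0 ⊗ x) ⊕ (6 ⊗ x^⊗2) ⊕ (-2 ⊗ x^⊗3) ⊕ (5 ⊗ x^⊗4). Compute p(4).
p(4) = 1

A tropical monomial a ⊗ x^⊗i evaluates to a + i · x. Evaluating each term at x = 4:
  Term 0 contributes 1 + 0 · 4 = 1
  Term 1 contributes 0 + 1 · 4 = 4
  Term 2 contributes 6 + 2 · 4 = 14
  Term 3 contributes -2 + 3 · 4 = 10
  Term 4 contributes 5 + 4 · 4 = 21
p(4) = ⊕ of these = min[1, 4, 14, 10, 21] = 1.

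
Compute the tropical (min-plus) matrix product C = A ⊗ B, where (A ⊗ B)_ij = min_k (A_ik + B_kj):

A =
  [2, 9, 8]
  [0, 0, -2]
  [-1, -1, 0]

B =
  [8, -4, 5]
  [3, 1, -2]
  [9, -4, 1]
A ⊗ B =
  [10, -2, 7]
  [3, -6, -2]
  [2, -5, -3]

Apply the min-plus product entry-by-entry:
  C[0][0] = min over k of (A[0][0] + B[0][0] = 2 + 8 = 10, A[0][1] + B[1][0] = 9 + 3 = 12, A[0][2] + B[2][0] = 8 + 9 = 17) = 10 (attained at k = 0)
  C[0][1] = min over k of (A[0][0] + B[0][1] = 2 + -4 = -2, A[0][1] + B[1][1] = 9 + 1 = 10, A[0][2] + B[2][1] = 8 + -4 = 4) = -2 (attained at k = 0)
  C[0][2] = min over k of (A[0][0] + B[0][2] = 2 + 5 = 7, A[0][1] + B[1][2] = 9 + -2 = 7, A[0][2] + B[2][2] = 8 + 1 = 9) = 7 (attained at k = 0)
  C[1][0] = min over k of (A[1][0] + B[0][0] = 0 + 8 = 8, A[1][1] + B[1][0] = 0 + 3 = 3, A[1][2] + B[2][0] = -2 + 9 = 7) = 3 (attained at k = 1)
  C[1][1] = min over k of (A[1][0] + B[0][1] = 0 + -4 = -4, A[1][1] + B[1][1] = 0 + 1 = 1, A[1][2] + B[2][1] = -2 + -4 = -6) = -6 (attained at k = 2)
  C[1][2] = min over k of (A[1][0] + B[0][2] = 0 + 5 = 5, A[1][1] + B[1][2] = 0 + -2 = -2, A[1][2] + B[2][2] = -2 + 1 = -1) = -2 (attained at k = 1)
  C[2][0] = min over k of (A[2][0] + B[0][0] = -1 + 8 = 7, A[2][1] + B[1][0] = -1 + 3 = 2, A[2][2] + B[2][0] = 0 + 9 = 9) = 2 (attained at k = 1)
  C[2][1] = min over k of (A[2][0] + B[0][1] = -1 + -4 = -5, A[2][1] + B[1][1] = -1 + 1 = 0, A[2][2] + B[2][1] = 0 + -4 = -4) = -5 (attained at k = 0)
  C[2][2] = min over k of (A[2][0] + B[0][2] = -1 + 5 = 4, A[2][1] + B[1][2] = -1 + -2 = -3, A[2][2] + B[2][2] = 0 + 1 = 1) = -3 (attained at k = 1)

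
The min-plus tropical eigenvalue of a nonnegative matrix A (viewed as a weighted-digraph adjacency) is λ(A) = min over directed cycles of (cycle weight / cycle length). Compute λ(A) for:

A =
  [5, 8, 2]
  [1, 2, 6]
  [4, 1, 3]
λ(A) = 4/3

Enumerate directed cycles and compute their means (weight / length). Sample:
  cycle 0 → 0: weight = 5, length = 1, mean = 5/1 ≈ 5.000
  cycle 1 → 1: weight = 2, length = 1, mean = 2/1 ≈ 2.000
  cycle 2 → 2: weight = 3, length = 1, mean = 3/1 ≈ 3.000
  cycle 0 → 1 → 0: weight = 9, length = 2, mean = 9/2 ≈ 4.500
  cycle 0 → 2 → 0: weight = 6, length = 2, mean = 6/2 ≈ 3.000
  cycle 1 → 0 → 1: weight = 9, length = 2, mean = 9/2 ≈ 4.500
Minimum mean = 1.333, attained e.g. along the cycle 0 → 2 → 1 → 0 with weight 4 and length 3. So λ(A) = 4/3 = 4/3.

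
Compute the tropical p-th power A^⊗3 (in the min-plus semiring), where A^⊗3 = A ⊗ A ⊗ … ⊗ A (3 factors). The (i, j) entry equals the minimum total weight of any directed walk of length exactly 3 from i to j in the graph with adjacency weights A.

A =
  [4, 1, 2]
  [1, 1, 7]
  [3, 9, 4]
A^⊗3 =
  [3, 3, 4]
  [3, 3, 4]
  [5, 5, 9]

Each entry (A^⊗3)_ij equals the minimum over all length-3 walks i = v_0 → v_1 → … → v_3 = j of Σ_t A[v_t][v_{t+1}]. For example, for (i, j) = (0, 2) we minimise over 9 possible intermediate vertex sequences; the minimum is 4, attained along the walk 0 → 1 → 0 → 2.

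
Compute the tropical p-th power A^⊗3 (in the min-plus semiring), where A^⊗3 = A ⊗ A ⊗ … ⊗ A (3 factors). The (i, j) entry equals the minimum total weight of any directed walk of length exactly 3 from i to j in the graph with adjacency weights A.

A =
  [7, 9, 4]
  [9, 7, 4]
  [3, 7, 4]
A^⊗3 =
  [11, 15, 11]
  [11, 15, 11]
  [10, 14, 11]

Each entry (A^⊗3)_ij equals the minimum over all length-3 walks i = v_0 → v_1 → … → v_3 = j of Σ_t A[v_t][v_{t+1}]. For example, for (i, j) = (0, 2) we minimise over 9 possible intermediate vertex sequences; the minimum is 11, attained along the walk 0 → 2 → 0 → 2.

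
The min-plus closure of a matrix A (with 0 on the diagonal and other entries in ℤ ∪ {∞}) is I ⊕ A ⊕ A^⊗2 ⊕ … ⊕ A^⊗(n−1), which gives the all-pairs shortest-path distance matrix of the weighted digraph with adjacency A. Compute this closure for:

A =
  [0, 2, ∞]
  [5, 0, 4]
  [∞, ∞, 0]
Closure =
  [0, 2, 6]
  [5, 0, 4]
  [∞, ∞, 0]

This is the Floyd-Warshall all-pairs shortest-path computation. For each intermediate vertex k = 0, 1, …, 2, update dist[i][j] ← min(dist[i][j], dist[i][k] + dist[k][j]). The final matrix gives, for each (i, j), the minimum total weight of any directed path from i to j (possibly empty when i = j).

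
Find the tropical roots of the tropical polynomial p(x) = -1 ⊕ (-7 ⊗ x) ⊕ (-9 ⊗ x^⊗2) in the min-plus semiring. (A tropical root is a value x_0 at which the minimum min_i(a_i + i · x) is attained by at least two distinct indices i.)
Roots: {2, 6}

Each tropical root is a break point of the lower envelope of the lines y = a_i + i · x (there are 3 lines, with slopes 0, 1, ..., 2). Only the lines that attain the minimum somewhere contribute to roots; other lines are dominated. Here the surviving (envelope) indices are i = 2, i = 1, i = 0.
Intersections between consecutive envelope lines give the roots: for adjacent envelope indices i < j the intersection is x = (a_i − a_j) / (j − i). Reading off the sorted break points: {2, 6}.
Verification: at each break x_0, at least two indices attain the minimum of min_i(a_i + i · x_0).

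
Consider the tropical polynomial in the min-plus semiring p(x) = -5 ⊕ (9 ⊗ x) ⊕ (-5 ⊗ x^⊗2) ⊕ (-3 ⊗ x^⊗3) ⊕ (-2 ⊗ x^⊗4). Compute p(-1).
p(-1) = -7

A tropical monomial a ⊗ x^⊗i evaluates to a + i · x. Evaluating each term at x = -1:
  Term 0 contributes -5 + 0 · -1 = -5
  Term 1 contributes 9 + 1 · -1 = 8
  Term 2 contributes -5 + 2 · -1 = -7
  Term 3 contributes -3 + 3 · -1 = -6
  Term 4 contributes -2 + 4 · -1 = -6
p(-1) = ⊕ of these = min[-5, 8, -7, -6, -6] = -7.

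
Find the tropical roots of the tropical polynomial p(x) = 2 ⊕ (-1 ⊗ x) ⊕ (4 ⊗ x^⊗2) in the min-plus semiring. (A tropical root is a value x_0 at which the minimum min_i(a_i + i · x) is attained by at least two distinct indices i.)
Roots: {-5, 3}

Each tropical root is a break point of the lower envelope of the lines y = a_i + i · x (there are 3 lines, with slopes 0, 1, ..., 2). Only the lines that attain the minimum somewhere contribute to roots; other lines are dominated. Here the surviving (envelope) indices are i = 2, i = 1, i = 0.
Intersections between consecutive envelope lines give the roots: for adjacent envelope indices i < j the intersection is x = (a_i − a_j) / (j − i). Reading off the sorted break points: {-5, 3}.
Verification: at each break x_0, at least two indices attain the minimum of min_i(a_i + i · x_0).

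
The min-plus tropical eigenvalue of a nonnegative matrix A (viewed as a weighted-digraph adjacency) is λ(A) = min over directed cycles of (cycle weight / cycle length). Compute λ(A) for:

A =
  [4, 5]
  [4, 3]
λ(A) = 3

Enumerate directed cycles and compute their means (weight / length). Sample:
  cycle 0 → 0: weight = 4, length = 1, mean = 4/1 ≈ 4.000
  cycle 1 → 1: weight = 3, length = 1, mean = 3/1 ≈ 3.000
  cycle 0 → 1 → 0: weight = 9, length = 2, mean = 9/2 ≈ 4.500
  cycle 1 → 0 → 1: weight = 9, length = 2, mean = 9/2 ≈ 4.500
Minimum mean = 3.000, attained e.g. along the cycle 1 → 1 with weight 3 and length 1. So λ(A) = 3/1 = 3.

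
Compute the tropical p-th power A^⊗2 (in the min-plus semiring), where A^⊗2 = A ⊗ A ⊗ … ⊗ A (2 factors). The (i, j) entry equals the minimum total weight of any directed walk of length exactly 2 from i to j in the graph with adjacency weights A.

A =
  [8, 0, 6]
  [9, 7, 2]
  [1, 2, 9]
A^⊗2 =
  [7, 7, 2]
  [3, 4, 9]
  [9, 1, 4]

Each entry (A^⊗2)_ij equals the minimum over all length-2 walks i = v_0 → v_1 → … → v_2 = j of Σ_t A[v_t][v_{t+1}]. For example, for (i, j) = (0, 2) we minimise over 3 possible intermediate vertex sequences; the minimum is 2, attained along the walk 0 → 1 → 2.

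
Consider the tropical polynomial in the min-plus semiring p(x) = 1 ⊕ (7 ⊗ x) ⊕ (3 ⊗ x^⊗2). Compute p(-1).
p(-1) = 1

A tropical monomial a ⊗ x^⊗i evaluates to a + i · x. Evaluating each term at x = -1:
  Term 0 contributes 1 + 0 · -1 = 1
  Term 1 contributes 7 + 1 · -1 = 6
  Term 2 contributes 3 + 2 · -1 = 1
p(-1) = ⊕ of these = min[1, 6, 1] = 1.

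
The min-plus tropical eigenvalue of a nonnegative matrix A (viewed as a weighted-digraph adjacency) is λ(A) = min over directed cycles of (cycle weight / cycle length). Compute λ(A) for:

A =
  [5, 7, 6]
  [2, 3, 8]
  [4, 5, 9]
λ(A) = 3

Enumerate directed cycles and compute their means (weight / length). Sample:
  cycle 0 → 0: weight = 5, length = 1, mean = 5/1 ≈ 5.000
  cycle 1 → 1: weight = 3, length = 1, mean = 3/1 ≈ 3.000
  cycle 2 → 2: weight = 9, length = 1, mean = 9/1 ≈ 9.000
  cycle 0 → 1 → 0: weight = 9, length = 2, mean = 9/2 ≈ 4.500
  cycle 0 → 2 → 0: weight = 10, length = 2, mean = 10/2 ≈ 5.000
  cycle 1 → 0 → 1: weight = 9, length = 2, mean = 9/2 ≈ 4.500
Minimum mean = 3.000, attained e.g. along the cycle 1 → 1 with weight 3 and length 1. So λ(A) = 3/1 = 3.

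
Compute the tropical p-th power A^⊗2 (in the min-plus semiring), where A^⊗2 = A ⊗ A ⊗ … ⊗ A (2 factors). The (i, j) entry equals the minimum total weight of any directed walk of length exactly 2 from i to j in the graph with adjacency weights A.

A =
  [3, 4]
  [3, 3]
A^⊗2 =
  [6, 7]
  [6, 6]

Each entry (A^⊗2)_ij equals the minimum over all length-2 walks i = v_0 → v_1 → … → v_2 = j of Σ_t A[v_t][v_{t+1}]. For example, for (i, j) = (0, 1) we minimise over 2 possible intermediate vertex sequences; the minimum is 7, attained along the walk 0 → 0 → 1.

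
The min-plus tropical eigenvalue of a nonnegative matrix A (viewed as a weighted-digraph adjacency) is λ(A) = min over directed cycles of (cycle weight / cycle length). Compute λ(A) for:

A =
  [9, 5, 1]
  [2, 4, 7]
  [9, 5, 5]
λ(A) = 8/3

Enumerate directed cycles and compute their means (weight / length). Sample:
  cycle 0 → 0: weight = 9, length = 1, mean = 9/1 ≈ 9.000
  cycle 1 → 1: weight = 4, length = 1, mean = 4/1 ≈ 4.000
  cycle 2 → 2: weight = 5, length = 1, mean = 5/1 ≈ 5.000
  cycle 0 → 1 → 0: weight = 7, length = 2, mean = 7/2 ≈ 3.500
  cycle 0 → 2 → 0: weight = 10, length = 2, mean = 10/2 ≈ 5.000
  cycle 1 → 0 → 1: weight = 7, length = 2, mean = 7/2 ≈ 3.500
Minimum mean = 2.667, attained e.g. along the cycle 0 → 2 → 1 → 0 with weight 8 and length 3. So λ(A) = 8/3 = 8/3.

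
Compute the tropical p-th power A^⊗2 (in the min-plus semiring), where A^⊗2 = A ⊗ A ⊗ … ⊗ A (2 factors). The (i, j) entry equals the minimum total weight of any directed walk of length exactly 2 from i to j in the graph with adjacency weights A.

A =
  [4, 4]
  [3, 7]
A^⊗2 =
  [7, 8]
  [7, 7]

Each entry (A^⊗2)_ij equals the minimum over all length-2 walks i = v_0 → v_1 → … → v_2 = j of Σ_t A[v_t][v_{t+1}]. For example, for (i, j) = (0, 1) we minimise over 2 possible intermediate vertex sequences; the minimum is 8, attained along the walk 0 → 0 → 1.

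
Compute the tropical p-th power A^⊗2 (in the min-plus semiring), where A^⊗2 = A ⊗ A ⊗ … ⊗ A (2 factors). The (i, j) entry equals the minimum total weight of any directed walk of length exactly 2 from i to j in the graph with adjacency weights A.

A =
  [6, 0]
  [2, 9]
A^⊗2 =
  [2, 6]
  [8, 2]

Each entry (A^⊗2)_ij equals the minimum over all length-2 walks i = v_0 → v_1 → … → v_2 = j of Σ_t A[v_t][v_{t+1}]. For example, for (i, j) = (0, 1) we minimise over 2 possible intermediate vertex sequences; the minimum is 6, attained along the walk 0 → 0 → 1.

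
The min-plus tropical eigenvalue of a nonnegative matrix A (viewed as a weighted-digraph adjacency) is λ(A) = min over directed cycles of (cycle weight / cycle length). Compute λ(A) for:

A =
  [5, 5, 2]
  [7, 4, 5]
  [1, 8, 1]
λ(A) = 1

Enumerate directed cycles and compute their means (weight / length). Sample:
  cycle 0 → 0: weight = 5, length = 1, mean = 5/1 ≈ 5.000
  cycle 1 → 1: weight = 4, length = 1, mean = 4/1 ≈ 4.000
  cycle 2 → 2: weight = 1, length = 1, mean = 1/1 ≈ 1.000
  cycle 0 → 1 → 0: weight = 12, length = 2, mean = 12/2 ≈ 6.000
  cycle 0 → 2 → 0: weight = 3, length = 2, mean = 3/2 ≈ 1.500
  cycle 1 → 0 → 1: weight = 12, length = 2, mean = 12/2 ≈ 6.000
Minimum mean = 1.000, attained e.g. along the cycle 2 → 2 with weight 1 and length 1. So λ(A) = 1/1 = 1.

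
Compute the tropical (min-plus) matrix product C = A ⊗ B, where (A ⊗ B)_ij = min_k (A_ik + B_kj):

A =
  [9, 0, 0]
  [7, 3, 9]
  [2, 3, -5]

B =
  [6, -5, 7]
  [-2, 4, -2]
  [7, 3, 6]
A ⊗ B =
  [-2, 3, -2]
  [1, 2, 1]
  [1, -3, 1]

Apply the min-plus product entry-by-entry:
  C[0][0] = min over k of (A[0][0] + B[0][0] = 9 + 6 = 15, A[0][1] + B[1][0] = 0 + -2 = -2, A[0][2] + B[2][0] = 0 + 7 = 7) = -2 (attained at k = 1)
  C[0][1] = min over k of (A[0][0] + B[0][1] = 9 + -5 = 4, A[0][1] + B[1][1] = 0 + 4 = 4, A[0][2] + B[2][1] = 0 + 3 = 3) = 3 (attained at k = 2)
  C[0][2] = min over k of (A[0][0] + B[0][2] = 9 + 7 = 16, A[0][1] + B[1][2] = 0 + -2 = -2, A[0][2] + B[2][2] = 0 + 6 = 6) = -2 (attained at k = 1)
  C[1][0] = min over k of (A[1][0] + B[0][0] = 7 + 6 = 13, A[1][1] + B[1][0] = 3 + -2 = 1, A[1][2] + B[2][0] = 9 + 7 = 16) = 1 (attained at k = 1)
  C[1][1] = min over k of (A[1][0] + B[0][1] = 7 + -5 = 2, A[1][1] + B[1][1] = 3 + 4 = 7, A[1][2] + B[2][1] = 9 + 3 = 12) = 2 (attained at k = 0)
  C[1][2] = min over k of (A[1][0] + B[0][2] = 7 + 7 = 14, A[1][1] + B[1][2] = 3 + -2 = 1, A[1][2] + B[2][2] = 9 + 6 = 15) = 1 (attained at k = 1)
  C[2][0] = min over k of (A[2][0] + B[0][0] = 2 + 6 = 8, A[2][1] + B[1][0] = 3 + -2 = 1, A[2][2] + B[2][0] = -5 + 7 = 2) = 1 (attained at k = 1)
  C[2][1] = min over k of (A[2][0] + B[0][1] = 2 + -5 = -3, A[2][1] + B[1][1] = 3 + 4 = 7, A[2][2] + B[2][1] = -5 + 3 = -2) = -3 (attained at k = 0)
  C[2][2] = min over k of (A[2][0] + B[0][2] = 2 + 7 = 9, A[2][1] + B[1][2] = 3 + -2 = 1, A[2][2] + B[2][2] = -5 + 6 = 1) = 1 (attained at k = 1)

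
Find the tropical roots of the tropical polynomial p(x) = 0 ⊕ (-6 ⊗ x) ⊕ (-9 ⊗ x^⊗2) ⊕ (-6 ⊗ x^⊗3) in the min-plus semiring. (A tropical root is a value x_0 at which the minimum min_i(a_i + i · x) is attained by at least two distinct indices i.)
Roots: {-3, 3, 6}

Each tropical root is a break point of the lower envelope of the lines y = a_i + i · x (there are 4 lines, with slopes 0, 1, ..., 3). Only the lines that attain the minimum somewhere contribute to roots; other lines are dominated. Here the surviving (envelope) indices are i = 3, i = 2, i = 1, i = 0.
Intersections between consecutive envelope lines give the roots: for adjacent envelope indices i < j the intersection is x = (a_i − a_j) / (j − i). Reading off the sorted break points: {-3, 3, 6}.
Verification: at each break x_0, at least two indices attain the minimum of min_i(a_i + i · x_0).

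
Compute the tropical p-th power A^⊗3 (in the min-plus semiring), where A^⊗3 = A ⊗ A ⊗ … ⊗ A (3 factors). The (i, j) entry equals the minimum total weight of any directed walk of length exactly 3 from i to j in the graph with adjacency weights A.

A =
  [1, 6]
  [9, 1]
A^⊗3 =
  [3, 8]
  [11, 3]

Each entry (A^⊗3)_ij equals the minimum over all length-3 walks i = v_0 → v_1 → … → v_3 = j of Σ_t A[v_t][v_{t+1}]. For example, for (i, j) = (0, 1) we minimise over 4 possible intermediate vertex sequences; the minimum is 8, attained along the walk 0 → 0 → 0 → 1.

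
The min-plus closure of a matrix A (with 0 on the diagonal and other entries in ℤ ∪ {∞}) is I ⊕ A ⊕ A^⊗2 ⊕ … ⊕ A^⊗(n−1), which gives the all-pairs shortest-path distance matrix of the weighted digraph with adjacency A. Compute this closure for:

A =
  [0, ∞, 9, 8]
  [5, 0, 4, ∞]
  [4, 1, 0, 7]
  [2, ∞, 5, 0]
Closure =
  [0, 10, 9, 8]
  [5, 0, 4, 11]
  [4, 1, 0, 7]
  [2, 6, 5, 0]

This is the Floyd-Warshall all-pairs shortest-path computation. For each intermediate vertex k = 0, 1, …, 3, update dist[i][j] ← min(dist[i][j], dist[i][k] + dist[k][j]). The final matrix gives, for each (i, j), the minimum total weight of any directed path from i to j (possibly empty when i = j).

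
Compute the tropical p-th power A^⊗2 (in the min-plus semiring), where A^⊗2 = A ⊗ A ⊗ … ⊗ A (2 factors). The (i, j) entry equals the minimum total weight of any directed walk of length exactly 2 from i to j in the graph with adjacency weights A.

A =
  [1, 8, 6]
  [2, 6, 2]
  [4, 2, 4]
A^⊗2 =
  [2, 8, 7]
  [3, 4, 6]
  [4, 6, 4]

Each entry (A^⊗2)_ij equals the minimum over all length-2 walks i = v_0 → v_1 → … → v_2 = j of Σ_t A[v_t][v_{t+1}]. For example, for (i, j) = (0, 2) we minimise over 3 possible intermediate vertex sequences; the minimum is 7, attained along the walk 0 → 0 → 2.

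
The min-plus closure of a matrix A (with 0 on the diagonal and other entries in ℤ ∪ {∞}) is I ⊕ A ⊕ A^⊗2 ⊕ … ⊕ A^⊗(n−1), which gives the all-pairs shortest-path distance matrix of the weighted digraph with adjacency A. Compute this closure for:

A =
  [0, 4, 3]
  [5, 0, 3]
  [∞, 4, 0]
Closure =
  [0, 4, 3]
  [5, 0, 3]
  [9, 4, 0]

This is the Floyd-Warshall all-pairs shortest-path computation. For each intermediate vertex k = 0, 1, …, 2, update dist[i][j] ← min(dist[i][j], dist[i][k] + dist[k][j]). The final matrix gives, for each (i, j), the minimum total weight of any directed path from i to j (possibly empty when i = j).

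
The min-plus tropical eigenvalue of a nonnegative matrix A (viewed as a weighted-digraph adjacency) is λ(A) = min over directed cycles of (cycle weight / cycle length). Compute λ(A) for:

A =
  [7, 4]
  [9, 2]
λ(A) = 2

Enumerate directed cycles and compute their means (weight / length). Sample:
  cycle 0 → 0: weight = 7, length = 1, mean = 7/1 ≈ 7.000
  cycle 1 → 1: weight = 2, length = 1, mean = 2/1 ≈ 2.000
  cycle 0 → 1 → 0: weight = 13, length = 2, mean = 13/2 ≈ 6.500
  cycle 1 → 0 → 1: weight = 13, length = 2, mean = 13/2 ≈ 6.500
Minimum mean = 2.000, attained e.g. along the cycle 1 → 1 with weight 2 and length 1. So λ(A) = 2/1 = 2.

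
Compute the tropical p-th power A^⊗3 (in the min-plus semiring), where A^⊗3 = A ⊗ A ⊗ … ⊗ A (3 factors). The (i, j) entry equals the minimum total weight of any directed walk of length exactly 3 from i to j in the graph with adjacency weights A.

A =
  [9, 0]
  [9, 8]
A^⊗3 =
  [17, 9]
  [18, 17]

Each entry (A^⊗3)_ij equals the minimum over all length-3 walks i = v_0 → v_1 → … → v_3 = j of Σ_t A[v_t][v_{t+1}]. For example, for (i, j) = (0, 1) we minimise over 4 possible intermediate vertex sequences; the minimum is 9, attained along the walk 0 → 1 → 0 → 1.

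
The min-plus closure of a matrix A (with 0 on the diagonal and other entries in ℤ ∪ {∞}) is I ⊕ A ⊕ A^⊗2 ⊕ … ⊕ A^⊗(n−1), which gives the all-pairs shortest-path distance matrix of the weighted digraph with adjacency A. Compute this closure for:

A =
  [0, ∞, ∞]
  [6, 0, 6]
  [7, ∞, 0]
Closure =
  [0, ∞, ∞]
  [6, 0, 6]
  [7, ∞, 0]

This is the Floyd-Warshall all-pairs shortest-path computation. For each intermediate vertex k = 0, 1, …, 2, update dist[i][j] ← min(dist[i][j], dist[i][k] + dist[k][j]). The final matrix gives, for each (i, j), the minimum total weight of any directed path from i to j (possibly empty when i = j).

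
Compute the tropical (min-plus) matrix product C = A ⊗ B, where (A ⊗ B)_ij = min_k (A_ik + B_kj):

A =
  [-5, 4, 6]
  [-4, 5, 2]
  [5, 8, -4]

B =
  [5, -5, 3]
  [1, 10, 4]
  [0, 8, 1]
A ⊗ B =
  [0, -10, -2]
  [1, -9, -1]
  [-4, 0, -3]

Apply the min-plus product entry-by-entry:
  C[0][0] = min over k of (A[0][0] + B[0][0] = -5 + 5 = 0, A[0][1] + B[1][0] = 4 + 1 = 5, A[0][2] + B[2][0] = 6 + 0 = 6) = 0 (attained at k = 0)
  C[0][1] = min over k of (A[0][0] + B[0][1] = -5 + -5 = -10, A[0][1] + B[1][1] = 4 + 10 = 14, A[0][2] + B[2][1] = 6 + 8 = 14) = -10 (attained at k = 0)
  C[0][2] = min over k of (A[0][0] + B[0][2] = -5 + 3 = -2, A[0][1] + B[1][2] = 4 + 4 = 8, A[0][2] + B[2][2] = 6 + 1 = 7) = -2 (attained at k = 0)
  C[1][0] = min over k of (A[1][0] + B[0][0] = -4 + 5 = 1, A[1][1] + B[1][0] = 5 + 1 = 6, A[1][2] + B[2][0] = 2 + 0 = 2) = 1 (attained at k = 0)
  C[1][1] = min over k of (A[1][0] + B[0][1] = -4 + -5 = -9, A[1][1] + B[1][1] = 5 + 10 = 15, A[1][2] + B[2][1] = 2 + 8 = 10) = -9 (attained at k = 0)
  C[1][2] = min over k of (A[1][0] + B[0][2] = -4 + 3 = -1, A[1][1] + B[1][2] = 5 + 4 = 9, A[1][2] + B[2][2] = 2 + 1 = 3) = -1 (attained at k = 0)
  C[2][0] = min over k of (A[2][0] + B[0][0] = 5 + 5 = 10, A[2][1] + B[1][0] = 8 + 1 = 9, A[2][2] + B[2][0] = -4 + 0 = -4) = -4 (attained at k = 2)
  C[2][1] = min over k of (A[2][0] + B[0][1] = 5 + -5 = 0, A[2][1] + B[1][1] = 8 + 10 = 18, A[2][2] + B[2][1] = -4 + 8 = 4) = 0 (attained at k = 0)
  C[2][2] = min over k of (A[2][0] + B[0][2] = 5 + 3 = 8, A[2][1] + B[1][2] = 8 + 4 = 12, A[2][2] + B[2][2] = -4 + 1 = -3) = -3 (attained at k = 2)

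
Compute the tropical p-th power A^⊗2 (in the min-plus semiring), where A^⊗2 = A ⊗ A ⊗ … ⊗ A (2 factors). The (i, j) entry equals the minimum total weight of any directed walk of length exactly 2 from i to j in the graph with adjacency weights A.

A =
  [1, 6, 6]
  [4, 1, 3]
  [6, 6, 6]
A^⊗2 =
  [2, 7, 7]
  [5, 2, 4]
  [7, 7, 9]

Each entry (A^⊗2)_ij equals the minimum over all length-2 walks i = v_0 → v_1 → … → v_2 = j of Σ_t A[v_t][v_{t+1}]. For example, for (i, j) = (0, 2) we minimise over 3 possible intermediate vertex sequences; the minimum is 7, attained along the walk 0 → 0 → 2.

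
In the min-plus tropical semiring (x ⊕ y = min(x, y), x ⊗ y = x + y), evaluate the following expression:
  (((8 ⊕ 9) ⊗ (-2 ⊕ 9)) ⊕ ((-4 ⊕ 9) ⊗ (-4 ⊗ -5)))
(((8 ⊕ 9) ⊗ (-2 ⊕ 9)) ⊕ ((-4 ⊕ 9) ⊗ (-4 ⊗ -5))) = -13

Expand innermost to outermost. Recall ⊕ takes the minimum of its arguments and ⊗ takes their sum. Working out the expression (((8 ⊕ 9) ⊗ (-2 ⊕ 9)) ⊕ ((-4 ⊕ 9) ⊗ (-4 ⊗ -5))) gives -13.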